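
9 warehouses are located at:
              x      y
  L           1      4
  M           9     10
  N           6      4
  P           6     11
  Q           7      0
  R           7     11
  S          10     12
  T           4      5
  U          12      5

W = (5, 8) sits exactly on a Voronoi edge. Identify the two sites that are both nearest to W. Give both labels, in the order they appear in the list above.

P and T

Squared distances from W to each site:
|WL|² = 16 + 16 = 32
|WM|² = 16 + 4 = 20
|WN|² = 1 + 16 = 17
|WP|² = 1 + 9 = 10
|WQ|² = 4 + 64 = 68
|WR|² = 4 + 9 = 13
|WS|² = 25 + 16 = 41
|WT|² = 1 + 9 = 10
|WU|² = 49 + 9 = 58
W is equidistant from P and T (both at squared distance 10), and every other site is strictly farther — so W lies on the P–T Voronoi edge.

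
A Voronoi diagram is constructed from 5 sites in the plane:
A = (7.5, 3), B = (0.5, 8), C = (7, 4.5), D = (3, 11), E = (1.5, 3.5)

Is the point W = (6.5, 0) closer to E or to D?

E

Compare squared distances:
|WE|² = (6.5−1.5)² + (0−3.5)² = 25 + 12.25 = 37.25
|WD|² = (6.5−3)² + (0−11)² = 12.25 + 121 = 133.25
37.25 < 133.25, so E is closer.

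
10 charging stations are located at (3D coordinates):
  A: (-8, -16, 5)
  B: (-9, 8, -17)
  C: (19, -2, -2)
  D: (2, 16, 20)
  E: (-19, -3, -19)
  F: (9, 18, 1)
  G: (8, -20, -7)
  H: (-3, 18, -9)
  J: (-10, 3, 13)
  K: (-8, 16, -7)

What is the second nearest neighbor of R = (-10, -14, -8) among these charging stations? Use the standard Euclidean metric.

E

Squared Euclidean distances:
|RA|² = (-10−(-8))² + (-14−(-16))² + (-8−5)² = 4 + 4 + 169 = 177
|RB|² = (-10−(-9))² + (-14−8)² + (-8−(-17))² = 1 + 484 + 81 = 566
|RC|² = (-10−19)² + (-14−(-2))² + (-8−(-2))² = 841 + 144 + 36 = 1021
|RD|² = (-10−2)² + (-14−16)² + (-8−20)² = 144 + 900 + 784 = 1828
|RE|² = (-10−(-19))² + (-14−(-3))² + (-8−(-19))² = 81 + 121 + 121 = 323
|RF|² = (-10−9)² + (-14−18)² + (-8−1)² = 361 + 1024 + 81 = 1466
|RG|² = (-10−8)² + (-14−(-20))² + (-8−(-7))² = 324 + 36 + 1 = 361
|RH|² = (-10−(-3))² + (-14−18)² + (-8−(-9))² = 49 + 1024 + 1 = 1074
|RJ|² = (-10−(-10))² + (-14−3)² + (-8−13)² = 0 + 289 + 441 = 730
|RK|² = (-10−(-8))² + (-14−16)² + (-8−(-7))² = 4 + 900 + 1 = 905
Sorted ascending: A, E, G, … — the second-nearest is E.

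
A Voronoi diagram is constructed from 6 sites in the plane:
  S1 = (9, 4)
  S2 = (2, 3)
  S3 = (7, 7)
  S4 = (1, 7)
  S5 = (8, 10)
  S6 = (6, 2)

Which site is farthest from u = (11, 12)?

Since √ is increasing, it suffices to compare squared distances:
|uS1|² = 4 + 64 = 68
|uS2|² = 81 + 81 = 162
|uS3|² = 16 + 25 = 41
|uS4|² = 100 + 25 = 125
|uS5|² = 9 + 4 = 13
|uS6|² = 25 + 100 = 125
The largest is to S2.

S2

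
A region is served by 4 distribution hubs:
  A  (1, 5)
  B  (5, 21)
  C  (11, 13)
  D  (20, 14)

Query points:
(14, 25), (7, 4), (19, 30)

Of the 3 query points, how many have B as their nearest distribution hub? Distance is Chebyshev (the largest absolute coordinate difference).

2

(14, 25) — d to each: A:20, B:9, C:12, D:11 → nearest is B
(7, 4) — d to each: A:6, B:17, C:9, D:13 → nearest is A
(19, 30) — d to each: A:25, B:14, C:17, D:16 → nearest is B
2 of the 3 points have B as nearest.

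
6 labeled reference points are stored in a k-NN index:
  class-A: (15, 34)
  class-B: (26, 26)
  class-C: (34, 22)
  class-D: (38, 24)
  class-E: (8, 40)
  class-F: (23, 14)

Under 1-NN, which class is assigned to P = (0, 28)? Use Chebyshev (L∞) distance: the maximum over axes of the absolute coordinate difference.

class-E

d(P, class-A) = max(15, 6) = 15
d(P, class-B) = max(26, 2) = 26
d(P, class-C) = max(34, 6) = 34
d(P, class-D) = max(38, 4) = 38
d(P, class-E) = max(8, 12) = 12
d(P, class-F) = max(23, 14) = 23
The smallest is to class-E, so P lies in the Voronoi region of class-E.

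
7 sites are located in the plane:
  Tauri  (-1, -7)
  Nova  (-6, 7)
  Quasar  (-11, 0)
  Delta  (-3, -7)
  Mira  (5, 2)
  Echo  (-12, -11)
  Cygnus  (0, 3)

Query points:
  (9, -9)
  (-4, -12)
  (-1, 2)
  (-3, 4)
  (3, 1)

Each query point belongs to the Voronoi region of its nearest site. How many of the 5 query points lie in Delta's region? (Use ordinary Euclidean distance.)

1

(9, -9) — d² to each: Tauri:104, Nova:481, Quasar:481, Delta:148, Mira:137, Echo:445, Cygnus:225 → nearest is Tauri
(-4, -12) — d² to each: Tauri:34, Nova:365, Quasar:193, Delta:26, Mira:277, Echo:65, Cygnus:241 → nearest is Delta
(-1, 2) — d² to each: Tauri:81, Nova:50, Quasar:104, Delta:85, Mira:36, Echo:290, Cygnus:2 → nearest is Cygnus
(-3, 4) — d² to each: Tauri:125, Nova:18, Quasar:80, Delta:121, Mira:68, Echo:306, Cygnus:10 → nearest is Cygnus
(3, 1) — d² to each: Tauri:80, Nova:117, Quasar:197, Delta:100, Mira:5, Echo:369, Cygnus:13 → nearest is Mira
1 of the 5 points has Delta as nearest.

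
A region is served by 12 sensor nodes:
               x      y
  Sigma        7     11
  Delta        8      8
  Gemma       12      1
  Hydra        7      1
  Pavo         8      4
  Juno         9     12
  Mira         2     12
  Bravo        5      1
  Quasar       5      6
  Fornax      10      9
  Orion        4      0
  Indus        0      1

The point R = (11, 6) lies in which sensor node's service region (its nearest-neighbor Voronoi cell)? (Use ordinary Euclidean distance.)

Since √ is increasing, it suffices to compare squared distances:
d²(R, Sigma) = (11−7)² + (6−11)² = 16 + 25 = 41
d²(R, Delta) = (11−8)² + (6−8)² = 9 + 4 = 13
d²(R, Gemma) = (11−12)² + (6−1)² = 1 + 25 = 26
d²(R, Hydra) = (11−7)² + (6−1)² = 16 + 25 = 41
d²(R, Pavo) = (11−8)² + (6−4)² = 9 + 4 = 13
d²(R, Juno) = (11−9)² + (6−12)² = 4 + 36 = 40
d²(R, Mira) = (11−2)² + (6−12)² = 81 + 36 = 117
d²(R, Bravo) = (11−5)² + (6−1)² = 36 + 25 = 61
d²(R, Quasar) = (11−5)² + (6−6)² = 36 + 0 = 36
d²(R, Fornax) = (11−10)² + (6−9)² = 1 + 9 = 10
d²(R, Orion) = (11−4)² + (6−0)² = 49 + 36 = 85
d²(R, Indus) = (11−0)² + (6−1)² = 121 + 25 = 146
Fornax is nearest.

Fornax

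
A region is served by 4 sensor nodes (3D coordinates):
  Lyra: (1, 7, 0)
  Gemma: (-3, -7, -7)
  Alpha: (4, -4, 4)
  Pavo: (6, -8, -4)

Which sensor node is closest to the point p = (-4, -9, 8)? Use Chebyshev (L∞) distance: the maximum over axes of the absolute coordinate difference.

Alpha

d(p, Lyra) = max(5, 16, 8) = 16
d(p, Gemma) = max(1, 2, 15) = 15
d(p, Alpha) = max(8, 5, 4) = 8
d(p, Pavo) = max(10, 1, 12) = 12
Minimum is at Alpha.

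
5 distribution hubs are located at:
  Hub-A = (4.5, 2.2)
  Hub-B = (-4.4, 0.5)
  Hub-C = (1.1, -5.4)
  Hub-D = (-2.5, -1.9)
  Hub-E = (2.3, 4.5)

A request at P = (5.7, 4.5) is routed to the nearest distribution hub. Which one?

Squared Euclidean distances:
d²(P, Hub-A) = 1.44 + 5.29 = 6.73
d²(P, Hub-B) = 102.01 + 16 = 118.01
d²(P, Hub-C) = 21.16 + 98.01 = 119.17
d²(P, Hub-D) = 67.24 + 40.96 = 108.2
d²(P, Hub-E) = 11.56 + 0 = 11.56
Hub-A is nearest.

Hub-A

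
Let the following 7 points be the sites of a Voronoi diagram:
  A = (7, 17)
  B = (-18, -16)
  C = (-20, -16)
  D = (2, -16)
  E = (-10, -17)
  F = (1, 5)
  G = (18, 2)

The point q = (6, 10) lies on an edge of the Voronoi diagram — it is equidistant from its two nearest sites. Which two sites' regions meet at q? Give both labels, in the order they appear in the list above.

A and F

Squared distances from q to each site:
|qA|² = 1 + 49 = 50
|qB|² = 576 + 676 = 1252
|qC|² = 676 + 676 = 1352
|qD|² = 16 + 676 = 692
|qE|² = 256 + 729 = 985
|qF|² = 25 + 25 = 50
|qG|² = 144 + 64 = 208
q is equidistant from A and F (both at squared distance 50), and every other site is strictly farther — so q lies on the A–F Voronoi edge.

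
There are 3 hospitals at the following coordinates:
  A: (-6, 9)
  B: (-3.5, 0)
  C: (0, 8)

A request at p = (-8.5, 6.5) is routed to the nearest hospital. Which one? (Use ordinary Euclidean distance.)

Since √ is increasing, it suffices to compare squared distances:
|pA|² = 6.25 + 6.25 = 12.5
|pB|² = 25 + 42.25 = 67.25
|pC|² = 72.25 + 2.25 = 74.5
A is nearest.

A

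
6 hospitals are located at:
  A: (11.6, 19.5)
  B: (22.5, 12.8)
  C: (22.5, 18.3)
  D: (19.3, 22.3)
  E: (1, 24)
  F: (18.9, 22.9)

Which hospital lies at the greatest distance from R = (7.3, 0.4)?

Squared Euclidean distances:
|RA|² = (7.3−11.6)² + (0.4−19.5)² = 18.49 + 364.81 = 383.3
|RB|² = (7.3−22.5)² + (0.4−12.8)² = 231.04 + 153.76 = 384.8
|RC|² = (7.3−22.5)² + (0.4−18.3)² = 231.04 + 320.41 = 551.45
|RD|² = (7.3−19.3)² + (0.4−22.3)² = 144 + 479.61 = 623.61
|RE|² = (7.3−1)² + (0.4−24)² = 39.69 + 556.96 = 596.65
|RF|² = (7.3−18.9)² + (0.4−22.9)² = 134.56 + 506.25 = 640.81
The largest is to F.

F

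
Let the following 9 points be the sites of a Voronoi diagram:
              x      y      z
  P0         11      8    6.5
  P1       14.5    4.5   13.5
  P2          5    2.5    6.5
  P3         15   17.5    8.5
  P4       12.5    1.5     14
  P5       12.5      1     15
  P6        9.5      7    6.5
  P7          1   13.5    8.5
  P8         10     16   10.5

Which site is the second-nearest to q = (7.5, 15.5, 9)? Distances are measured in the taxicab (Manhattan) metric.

P7

d(q,P0) = |7.5−11| + |15.5−8| + |9−6.5| = 3.5 + 7.5 + 2.5 = 13.5
d(q,P1) = |7.5−14.5| + |15.5−4.5| + |9−13.5| = 7 + 11 + 4.5 = 22.5
d(q,P2) = |7.5−5| + |15.5−2.5| + |9−6.5| = 2.5 + 13 + 2.5 = 18
d(q,P3) = |7.5−15| + |15.5−17.5| + |9−8.5| = 7.5 + 2 + 0.5 = 10
d(q,P4) = |7.5−12.5| + |15.5−1.5| + |9−14| = 5 + 14 + 5 = 24
d(q,P5) = |7.5−12.5| + |15.5−1| + |9−15| = 5 + 14.5 + 6 = 25.5
d(q,P6) = |7.5−9.5| + |15.5−7| + |9−6.5| = 2 + 8.5 + 2.5 = 13
d(q,P7) = |7.5−1| + |15.5−13.5| + |9−8.5| = 6.5 + 2 + 0.5 = 9
d(q,P8) = |7.5−10| + |15.5−16| + |9−10.5| = 2.5 + 0.5 + 1.5 = 4.5
Sorted ascending: P8, P7, P3, … — the second-nearest is P7.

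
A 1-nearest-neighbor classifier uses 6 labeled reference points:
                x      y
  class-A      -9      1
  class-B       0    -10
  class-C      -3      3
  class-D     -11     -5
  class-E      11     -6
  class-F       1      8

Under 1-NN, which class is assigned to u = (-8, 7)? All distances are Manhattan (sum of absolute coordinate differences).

class-A

d(u, class-A) = |-8−(-9)| + |7−1| = 1 + 6 = 7
d(u, class-B) = |-8−0| + |7−(-10)| = 8 + 17 = 25
d(u, class-C) = |-8−(-3)| + |7−3| = 5 + 4 = 9
d(u, class-D) = |-8−(-11)| + |7−(-5)| = 3 + 12 = 15
d(u, class-E) = |-8−11| + |7−(-6)| = 19 + 13 = 32
d(u, class-F) = |-8−1| + |7−8| = 9 + 1 = 10
class-A is nearest.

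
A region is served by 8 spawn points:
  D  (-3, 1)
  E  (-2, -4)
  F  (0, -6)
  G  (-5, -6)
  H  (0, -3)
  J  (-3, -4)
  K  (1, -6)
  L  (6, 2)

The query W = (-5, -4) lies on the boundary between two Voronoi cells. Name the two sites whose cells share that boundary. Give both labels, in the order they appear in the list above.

G and J

Squared distances from W to each site:
|WD|² = (-5−(-3))² + (-4−1)² = 4 + 25 = 29
|WE|² = (-5−(-2))² + (-4−(-4))² = 9 + 0 = 9
|WF|² = (-5−0)² + (-4−(-6))² = 25 + 4 = 29
|WG|² = (-5−(-5))² + (-4−(-6))² = 0 + 4 = 4
|WH|² = (-5−0)² + (-4−(-3))² = 25 + 1 = 26
|WJ|² = (-5−(-3))² + (-4−(-4))² = 4 + 0 = 4
|WK|² = (-5−1)² + (-4−(-6))² = 36 + 4 = 40
|WL|² = (-5−6)² + (-4−2)² = 121 + 36 = 157
W is equidistant from G and J (both at squared distance 4), and every other site is strictly farther — so W lies on the G–J Voronoi edge.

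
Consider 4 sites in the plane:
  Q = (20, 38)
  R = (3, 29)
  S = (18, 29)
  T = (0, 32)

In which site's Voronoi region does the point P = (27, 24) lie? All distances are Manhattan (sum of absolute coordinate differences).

S

d(P,Q) = |27−20| + |24−38| = 7 + 14 = 21
d(P,R) = |27−3| + |24−29| = 24 + 5 = 29
d(P,S) = |27−18| + |24−29| = 9 + 5 = 14
d(P,T) = |27−0| + |24−32| = 27 + 8 = 35
The smallest is to S, so P lies in the Voronoi region of S.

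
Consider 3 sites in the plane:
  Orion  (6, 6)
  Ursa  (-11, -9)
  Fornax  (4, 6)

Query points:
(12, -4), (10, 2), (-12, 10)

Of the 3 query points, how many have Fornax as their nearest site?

(12, -4) — d² to each: Orion:136, Ursa:554, Fornax:164 → nearest is Orion
(10, 2) — d² to each: Orion:32, Ursa:562, Fornax:52 → nearest is Orion
(-12, 10) — d² to each: Orion:340, Ursa:362, Fornax:272 → nearest is Fornax
1 of the 3 points has Fornax as nearest.

1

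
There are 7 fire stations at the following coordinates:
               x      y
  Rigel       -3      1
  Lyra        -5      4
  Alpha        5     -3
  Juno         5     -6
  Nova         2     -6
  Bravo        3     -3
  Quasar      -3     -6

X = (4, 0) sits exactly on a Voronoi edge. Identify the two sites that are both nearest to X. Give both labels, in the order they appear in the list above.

Squared distances from X to each site:
d²(X, Rigel) = (4−(-3))² + (0−1)² = 49 + 1 = 50
d²(X, Lyra) = (4−(-5))² + (0−4)² = 81 + 16 = 97
d²(X, Alpha) = (4−5)² + (0−(-3))² = 1 + 9 = 10
d²(X, Juno) = (4−5)² + (0−(-6))² = 1 + 36 = 37
d²(X, Nova) = (4−2)² + (0−(-6))² = 4 + 36 = 40
d²(X, Bravo) = (4−3)² + (0−(-3))² = 1 + 9 = 10
d²(X, Quasar) = (4−(-3))² + (0−(-6))² = 49 + 36 = 85
X is equidistant from Alpha and Bravo (both at squared distance 10), and every other site is strictly farther — so X lies on the Alpha–Bravo Voronoi edge.

Alpha and Bravo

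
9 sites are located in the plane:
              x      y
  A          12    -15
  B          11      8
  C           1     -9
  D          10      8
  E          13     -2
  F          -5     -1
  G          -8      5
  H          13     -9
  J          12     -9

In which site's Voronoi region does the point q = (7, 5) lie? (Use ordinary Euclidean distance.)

D

Compare squared distances (the ordering matches that of the actual distances):
|qA|² = 25 + 400 = 425
|qB|² = 16 + 9 = 25
|qC|² = 36 + 196 = 232
|qD|² = 9 + 9 = 18
|qE|² = 36 + 49 = 85
|qF|² = 144 + 36 = 180
|qG|² = 225 + 0 = 225
|qH|² = 36 + 196 = 232
|qJ|² = 25 + 196 = 221
Minimum is at D.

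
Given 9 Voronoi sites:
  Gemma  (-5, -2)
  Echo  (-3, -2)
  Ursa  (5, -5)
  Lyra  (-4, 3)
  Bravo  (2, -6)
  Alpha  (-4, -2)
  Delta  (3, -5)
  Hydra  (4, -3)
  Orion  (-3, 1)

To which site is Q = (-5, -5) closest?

Gemma

Squared Euclidean distances:
d²(Q, Gemma) = (-5−(-5))² + (-5−(-2))² = 0 + 9 = 9
d²(Q, Echo) = (-5−(-3))² + (-5−(-2))² = 4 + 9 = 13
d²(Q, Ursa) = (-5−5)² + (-5−(-5))² = 100 + 0 = 100
d²(Q, Lyra) = (-5−(-4))² + (-5−3)² = 1 + 64 = 65
d²(Q, Bravo) = (-5−2)² + (-5−(-6))² = 49 + 1 = 50
d²(Q, Alpha) = (-5−(-4))² + (-5−(-2))² = 1 + 9 = 10
d²(Q, Delta) = (-5−3)² + (-5−(-5))² = 64 + 0 = 64
d²(Q, Hydra) = (-5−4)² + (-5−(-3))² = 81 + 4 = 85
d²(Q, Orion) = (-5−(-3))² + (-5−1)² = 4 + 36 = 40
Gemma is nearest.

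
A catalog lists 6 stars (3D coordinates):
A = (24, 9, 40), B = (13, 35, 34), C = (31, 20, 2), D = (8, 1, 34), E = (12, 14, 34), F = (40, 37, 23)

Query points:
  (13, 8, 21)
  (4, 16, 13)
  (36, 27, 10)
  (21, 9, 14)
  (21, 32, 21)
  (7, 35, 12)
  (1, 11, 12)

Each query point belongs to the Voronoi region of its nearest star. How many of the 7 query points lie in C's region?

2

(13, 8, 21) — d² to each: A:483, B:898, C:829, D:243, E:206, F:1574 → nearest is E
(4, 16, 13) — d² to each: A:1178, B:883, C:866, D:682, E:509, F:1837 → nearest is E
(36, 27, 10) — d² to each: A:1368, B:1169, C:138, D:2036, E:1321, F:285 → nearest is C
(21, 9, 14) — d² to each: A:685, B:1140, C:365, D:633, E:506, F:1226 → nearest is C
(21, 32, 21) — d² to each: A:899, B:242, C:605, D:1299, E:574, F:390 → nearest is B
(7, 35, 12) — d² to each: A:1749, B:520, C:901, D:1641, E:950, F:1214 → nearest is B
(1, 11, 12) — d² to each: A:1317, B:1204, C:1081, D:633, E:614, F:2318 → nearest is E
2 of the 7 points have C as nearest.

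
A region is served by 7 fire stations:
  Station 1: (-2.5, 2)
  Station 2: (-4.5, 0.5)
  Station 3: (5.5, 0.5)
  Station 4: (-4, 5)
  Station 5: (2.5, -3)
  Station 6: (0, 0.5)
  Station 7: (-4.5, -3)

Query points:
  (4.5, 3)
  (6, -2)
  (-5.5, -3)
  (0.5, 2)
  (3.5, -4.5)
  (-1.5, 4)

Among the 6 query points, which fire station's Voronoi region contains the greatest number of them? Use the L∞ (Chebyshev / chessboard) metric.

(4.5, 3) — d to each: Station 1:7, Station 2:9, Station 3:2.5, Station 4:8.5, Station 5:6, Station 6:4.5, Station 7:9 → nearest is Station 3
(6, -2) — d to each: Station 1:8.5, Station 2:10.5, Station 3:2.5, Station 4:10, Station 5:3.5, Station 6:6, Station 7:10.5 → nearest is Station 3
(-5.5, -3) — d to each: Station 1:5, Station 2:3.5, Station 3:11, Station 4:8, Station 5:8, Station 6:5.5, Station 7:1 → nearest is Station 7
(0.5, 2) — d to each: Station 1:3, Station 2:5, Station 3:5, Station 4:4.5, Station 5:5, Station 6:1.5, Station 7:5 → nearest is Station 6
(3.5, -4.5) — d to each: Station 1:6.5, Station 2:8, Station 3:5, Station 4:9.5, Station 5:1.5, Station 6:5, Station 7:8 → nearest is Station 5
(-1.5, 4) — d to each: Station 1:2, Station 2:3.5, Station 3:7, Station 4:2.5, Station 5:7, Station 6:3.5, Station 7:7 → nearest is Station 1
Tally — Station 1:1, Station 3:2, Station 5:1, Station 6:1, Station 7:1. Station 3 captures the most (2).

Station 3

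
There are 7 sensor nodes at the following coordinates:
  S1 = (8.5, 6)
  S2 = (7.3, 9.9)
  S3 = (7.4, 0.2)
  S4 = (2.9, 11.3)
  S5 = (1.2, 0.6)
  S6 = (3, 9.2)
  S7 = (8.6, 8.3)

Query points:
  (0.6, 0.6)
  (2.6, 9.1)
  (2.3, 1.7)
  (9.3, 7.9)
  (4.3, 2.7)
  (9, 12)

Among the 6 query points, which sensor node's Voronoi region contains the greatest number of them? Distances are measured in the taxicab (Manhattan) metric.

S5

(0.6, 0.6) — d to each: S1:13.3, S2:16, S3:7.2, S4:13, S5:0.6, S6:11, S7:15.7 → nearest is S5
(2.6, 9.1) — d to each: S1:9, S2:5.5, S3:13.7, S4:2.5, S5:9.9, S6:0.5, S7:6.8 → nearest is S6
(2.3, 1.7) — d to each: S1:10.5, S2:13.2, S3:6.6, S4:10.2, S5:2.2, S6:8.2, S7:12.9 → nearest is S5
(9.3, 7.9) — d to each: S1:2.7, S2:4, S3:9.6, S4:9.8, S5:15.4, S6:7.6, S7:1.1 → nearest is S7
(4.3, 2.7) — d to each: S1:7.5, S2:10.2, S3:5.6, S4:10, S5:5.2, S6:7.8, S7:9.9 → nearest is S5
(9, 12) — d to each: S1:6.5, S2:3.8, S3:13.4, S4:6.8, S5:19.2, S6:8.8, S7:4.1 → nearest is S2
Tally — S2:1, S5:3, S6:1, S7:1. S5 captures the most (3).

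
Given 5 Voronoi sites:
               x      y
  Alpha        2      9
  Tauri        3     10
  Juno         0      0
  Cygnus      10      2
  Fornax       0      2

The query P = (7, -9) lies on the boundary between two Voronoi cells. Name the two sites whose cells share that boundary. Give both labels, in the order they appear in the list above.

Squared distances from P to each site:
d²(P, Alpha) = (7−2)² + (-9−9)² = 25 + 324 = 349
d²(P, Tauri) = (7−3)² + (-9−10)² = 16 + 361 = 377
d²(P, Juno) = (7−0)² + (-9−0)² = 49 + 81 = 130
d²(P, Cygnus) = (7−10)² + (-9−2)² = 9 + 121 = 130
d²(P, Fornax) = (7−0)² + (-9−2)² = 49 + 121 = 170
P is equidistant from Juno and Cygnus (both at squared distance 130), and every other site is strictly farther — so P lies on the Juno–Cygnus Voronoi edge.

Juno and Cygnus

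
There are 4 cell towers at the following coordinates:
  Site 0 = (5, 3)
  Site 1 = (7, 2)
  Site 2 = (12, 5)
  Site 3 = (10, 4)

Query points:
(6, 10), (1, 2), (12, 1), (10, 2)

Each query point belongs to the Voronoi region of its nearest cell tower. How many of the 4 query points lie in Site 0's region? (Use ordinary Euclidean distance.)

2

(6, 10) — d² to each: Site 0:50, Site 1:65, Site 2:61, Site 3:52 → nearest is Site 0
(1, 2) — d² to each: Site 0:17, Site 1:36, Site 2:130, Site 3:85 → nearest is Site 0
(12, 1) — d² to each: Site 0:53, Site 1:26, Site 2:16, Site 3:13 → nearest is Site 3
(10, 2) — d² to each: Site 0:26, Site 1:9, Site 2:13, Site 3:4 → nearest is Site 3
2 of the 4 points have Site 0 as nearest.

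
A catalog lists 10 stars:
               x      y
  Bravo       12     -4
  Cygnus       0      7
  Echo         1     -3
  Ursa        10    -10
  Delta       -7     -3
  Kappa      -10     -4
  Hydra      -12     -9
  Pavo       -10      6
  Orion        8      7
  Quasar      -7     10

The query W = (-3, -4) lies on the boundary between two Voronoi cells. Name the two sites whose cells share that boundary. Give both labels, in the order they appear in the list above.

Squared distances from W to each site:
d²(W, Bravo) = 225 + 0 = 225
d²(W, Cygnus) = 9 + 121 = 130
d²(W, Echo) = 16 + 1 = 17
d²(W, Ursa) = 169 + 36 = 205
d²(W, Delta) = 16 + 1 = 17
d²(W, Kappa) = 49 + 0 = 49
d²(W, Hydra) = 81 + 25 = 106
d²(W, Pavo) = 49 + 100 = 149
d²(W, Orion) = 121 + 121 = 242
d²(W, Quasar) = 16 + 196 = 212
W is equidistant from Echo and Delta (both at squared distance 17), and every other site is strictly farther — so W lies on the Echo–Delta Voronoi edge.

Echo and Delta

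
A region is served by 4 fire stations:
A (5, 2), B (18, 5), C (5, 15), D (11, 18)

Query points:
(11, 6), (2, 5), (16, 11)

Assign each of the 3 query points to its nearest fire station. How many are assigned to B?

2

(11, 6) — d² to each: A:52, B:50, C:117, D:144 → nearest is B
(2, 5) — d² to each: A:18, B:256, C:109, D:250 → nearest is A
(16, 11) — d² to each: A:202, B:40, C:137, D:74 → nearest is B
2 of the 3 points have B as nearest.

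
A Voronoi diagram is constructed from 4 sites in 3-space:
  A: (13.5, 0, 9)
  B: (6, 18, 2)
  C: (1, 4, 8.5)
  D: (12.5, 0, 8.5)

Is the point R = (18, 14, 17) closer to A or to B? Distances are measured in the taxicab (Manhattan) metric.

d(R,A) = |18−13.5| + |14−0| + |17−9| = 4.5 + 14 + 8 = 26.5
d(R,B) = |18−6| + |14−18| + |17−2| = 12 + 4 + 15 = 31
26.5 < 31, so A is closer.

A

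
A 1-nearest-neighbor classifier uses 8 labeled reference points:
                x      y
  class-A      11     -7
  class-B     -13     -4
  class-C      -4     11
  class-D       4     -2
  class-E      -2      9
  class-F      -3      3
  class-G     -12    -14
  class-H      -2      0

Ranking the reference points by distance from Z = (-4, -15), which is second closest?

class-B

Compare squared distances (the ordering matches that of the actual distances):
d²(Z, class-A) = (-4−11)² + (-15−(-7))² = 225 + 64 = 289
d²(Z, class-B) = (-4−(-13))² + (-15−(-4))² = 81 + 121 = 202
d²(Z, class-C) = (-4−(-4))² + (-15−11)² = 0 + 676 = 676
d²(Z, class-D) = (-4−4)² + (-15−(-2))² = 64 + 169 = 233
d²(Z, class-E) = (-4−(-2))² + (-15−9)² = 4 + 576 = 580
d²(Z, class-F) = (-4−(-3))² + (-15−3)² = 1 + 324 = 325
d²(Z, class-G) = (-4−(-12))² + (-15−(-14))² = 64 + 1 = 65
d²(Z, class-H) = (-4−(-2))² + (-15−0)² = 4 + 225 = 229
Sorted ascending: class-G, class-B, class-H, … — the second-nearest is class-B.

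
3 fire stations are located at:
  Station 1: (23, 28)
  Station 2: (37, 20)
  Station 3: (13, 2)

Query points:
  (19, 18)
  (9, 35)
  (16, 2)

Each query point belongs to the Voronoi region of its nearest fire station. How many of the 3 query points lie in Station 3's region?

(19, 18) — d² to each: Station 1:116, Station 2:328, Station 3:292 → nearest is Station 1
(9, 35) — d² to each: Station 1:245, Station 2:1009, Station 3:1105 → nearest is Station 1
(16, 2) — d² to each: Station 1:725, Station 2:765, Station 3:9 → nearest is Station 3
1 of the 3 points has Station 3 as nearest.

1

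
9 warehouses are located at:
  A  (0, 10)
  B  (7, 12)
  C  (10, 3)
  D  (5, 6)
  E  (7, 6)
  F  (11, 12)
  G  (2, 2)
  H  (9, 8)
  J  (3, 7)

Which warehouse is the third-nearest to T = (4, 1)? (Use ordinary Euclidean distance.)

Compare squared distances (the ordering matches that of the actual distances):
|TA|² = 16 + 81 = 97
|TB|² = 9 + 121 = 130
|TC|² = 36 + 4 = 40
|TD|² = 1 + 25 = 26
|TE|² = 9 + 25 = 34
|TF|² = 49 + 121 = 170
|TG|² = 4 + 1 = 5
|TH|² = 25 + 49 = 74
|TJ|² = 1 + 36 = 37
Sorted ascending: G, D, E, J, … — the third-nearest is E.

E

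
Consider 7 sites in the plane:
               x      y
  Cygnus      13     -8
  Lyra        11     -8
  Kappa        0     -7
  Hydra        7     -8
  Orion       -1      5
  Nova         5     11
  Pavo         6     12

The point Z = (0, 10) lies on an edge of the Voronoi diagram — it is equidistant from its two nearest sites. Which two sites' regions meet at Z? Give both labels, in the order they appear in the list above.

Orion and Nova

Squared distances from Z to each site:
d²(Z, Cygnus) = 169 + 324 = 493
d²(Z, Lyra) = 121 + 324 = 445
d²(Z, Kappa) = 0 + 289 = 289
d²(Z, Hydra) = 49 + 324 = 373
d²(Z, Orion) = 1 + 25 = 26
d²(Z, Nova) = 25 + 1 = 26
d²(Z, Pavo) = 36 + 4 = 40
Z is equidistant from Orion and Nova (both at squared distance 26), and every other site is strictly farther — so Z lies on the Orion–Nova Voronoi edge.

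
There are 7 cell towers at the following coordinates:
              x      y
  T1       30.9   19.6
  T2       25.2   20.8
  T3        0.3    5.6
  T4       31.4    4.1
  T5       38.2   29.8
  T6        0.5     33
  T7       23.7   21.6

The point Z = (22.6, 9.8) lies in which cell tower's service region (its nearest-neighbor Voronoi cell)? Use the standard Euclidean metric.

T4

Squared Euclidean distances:
|ZT1|² = (22.6−30.9)² + (9.8−19.6)² = 68.89 + 96.04 = 164.93
|ZT2|² = (22.6−25.2)² + (9.8−20.8)² = 6.76 + 121 = 127.76
|ZT3|² = (22.6−0.3)² + (9.8−5.6)² = 497.29 + 17.64 = 514.93
|ZT4|² = (22.6−31.4)² + (9.8−4.1)² = 77.44 + 32.49 = 109.93
|ZT5|² = (22.6−38.2)² + (9.8−29.8)² = 243.36 + 400 = 643.36
|ZT6|² = (22.6−0.5)² + (9.8−33)² = 488.41 + 538.24 = 1026.65
|ZT7|² = (22.6−23.7)² + (9.8−21.6)² = 1.21 + 139.24 = 140.45
T4 is nearest.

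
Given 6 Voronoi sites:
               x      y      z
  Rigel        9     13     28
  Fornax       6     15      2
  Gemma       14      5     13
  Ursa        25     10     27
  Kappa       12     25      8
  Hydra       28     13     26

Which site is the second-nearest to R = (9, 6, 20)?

Rigel

Compare squared distances (the ordering matches that of the actual distances):
d²(R, Rigel) = (9−9)² + (6−13)² + (20−28)² = 0 + 49 + 64 = 113
d²(R, Fornax) = (9−6)² + (6−15)² + (20−2)² = 9 + 81 + 324 = 414
d²(R, Gemma) = (9−14)² + (6−5)² + (20−13)² = 25 + 1 + 49 = 75
d²(R, Ursa) = (9−25)² + (6−10)² + (20−27)² = 256 + 16 + 49 = 321
d²(R, Kappa) = (9−12)² + (6−25)² + (20−8)² = 9 + 361 + 144 = 514
d²(R, Hydra) = (9−28)² + (6−13)² + (20−26)² = 361 + 49 + 36 = 446
Sorted ascending: Gemma, Rigel, Ursa, … — the second-nearest is Rigel.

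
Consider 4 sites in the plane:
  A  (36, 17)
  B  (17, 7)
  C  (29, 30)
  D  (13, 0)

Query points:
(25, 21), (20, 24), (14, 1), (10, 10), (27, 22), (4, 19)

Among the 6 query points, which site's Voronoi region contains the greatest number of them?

C

(25, 21) — d² to each: A:137, B:260, C:97, D:585 → nearest is C
(20, 24) — d² to each: A:305, B:298, C:117, D:625 → nearest is C
(14, 1) — d² to each: A:740, B:45, C:1066, D:2 → nearest is D
(10, 10) — d² to each: A:725, B:58, C:761, D:109 → nearest is B
(27, 22) — d² to each: A:106, B:325, C:68, D:680 → nearest is C
(4, 19) — d² to each: A:1028, B:313, C:746, D:442 → nearest is B
Tally — B:2, C:3, D:1. C captures the most (3).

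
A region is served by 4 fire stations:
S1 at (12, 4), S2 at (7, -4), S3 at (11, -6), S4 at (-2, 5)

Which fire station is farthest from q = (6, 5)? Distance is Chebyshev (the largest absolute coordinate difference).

S3

d(q,S1) = max(6, 1) = 6
d(q,S2) = max(1, 9) = 9
d(q,S3) = max(5, 11) = 11
d(q,S4) = max(8, 0) = 8
The largest is to S3.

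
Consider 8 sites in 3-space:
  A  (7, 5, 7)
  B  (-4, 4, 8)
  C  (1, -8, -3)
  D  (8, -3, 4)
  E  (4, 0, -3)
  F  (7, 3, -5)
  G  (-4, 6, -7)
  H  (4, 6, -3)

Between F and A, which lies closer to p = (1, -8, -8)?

F

Compare squared distances:
|pF|² = (1−7)² + (-8−3)² + (-8−(-5))² = 36 + 121 + 9 = 166
|pA|² = (1−7)² + (-8−5)² + (-8−7)² = 36 + 169 + 225 = 430
166 < 430, so F is closer.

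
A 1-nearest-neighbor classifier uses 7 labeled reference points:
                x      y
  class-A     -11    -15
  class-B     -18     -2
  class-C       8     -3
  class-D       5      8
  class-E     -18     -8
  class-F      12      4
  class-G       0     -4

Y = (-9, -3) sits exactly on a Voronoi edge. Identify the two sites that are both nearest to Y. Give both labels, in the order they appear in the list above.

Squared distances from Y to each site:
d²(Y, class-A) = (-9−(-11))² + (-3−(-15))² = 4 + 144 = 148
d²(Y, class-B) = (-9−(-18))² + (-3−(-2))² = 81 + 1 = 82
d²(Y, class-C) = (-9−8)² + (-3−(-3))² = 289 + 0 = 289
d²(Y, class-D) = (-9−5)² + (-3−8)² = 196 + 121 = 317
d²(Y, class-E) = (-9−(-18))² + (-3−(-8))² = 81 + 25 = 106
d²(Y, class-F) = (-9−12)² + (-3−4)² = 441 + 49 = 490
d²(Y, class-G) = (-9−0)² + (-3−(-4))² = 81 + 1 = 82
Y is equidistant from class-B and class-G (both at squared distance 82), and every other site is strictly farther — so Y lies on the class-B–class-G Voronoi edge.

class-B and class-G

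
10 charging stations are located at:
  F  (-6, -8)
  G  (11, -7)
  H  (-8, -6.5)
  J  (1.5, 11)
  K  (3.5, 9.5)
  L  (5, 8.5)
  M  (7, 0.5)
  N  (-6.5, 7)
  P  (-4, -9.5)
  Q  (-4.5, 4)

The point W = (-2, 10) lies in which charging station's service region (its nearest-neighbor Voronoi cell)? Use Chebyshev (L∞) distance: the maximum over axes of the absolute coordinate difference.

J

d(W,F) = max(4, 18) = 18
d(W,G) = max(13, 17) = 17
d(W,H) = max(6, 16.5) = 16.5
d(W,J) = max(3.5, 1) = 3.5
d(W,K) = max(5.5, 0.5) = 5.5
d(W,L) = max(7, 1.5) = 7
d(W,M) = max(9, 9.5) = 9.5
d(W,N) = max(4.5, 3) = 4.5
d(W,P) = max(2, 19.5) = 19.5
d(W,Q) = max(2.5, 6) = 6
Minimum is at J.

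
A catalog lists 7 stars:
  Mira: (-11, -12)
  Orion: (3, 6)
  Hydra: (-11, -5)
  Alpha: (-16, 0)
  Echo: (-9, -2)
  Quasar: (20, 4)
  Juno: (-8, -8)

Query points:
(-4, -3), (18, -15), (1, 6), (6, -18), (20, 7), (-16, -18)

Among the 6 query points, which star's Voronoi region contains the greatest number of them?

Quasar

(-4, -3) — d² to each: Mira:130, Orion:130, Hydra:53, Alpha:153, Echo:26, Quasar:625, Juno:41 → nearest is Echo
(18, -15) — d² to each: Mira:850, Orion:666, Hydra:941, Alpha:1381, Echo:898, Quasar:365, Juno:725 → nearest is Quasar
(1, 6) — d² to each: Mira:468, Orion:4, Hydra:265, Alpha:325, Echo:164, Quasar:365, Juno:277 → nearest is Orion
(6, -18) — d² to each: Mira:325, Orion:585, Hydra:458, Alpha:808, Echo:481, Quasar:680, Juno:296 → nearest is Juno
(20, 7) — d² to each: Mira:1322, Orion:290, Hydra:1105, Alpha:1345, Echo:922, Quasar:9, Juno:1009 → nearest is Quasar
(-16, -18) — d² to each: Mira:61, Orion:937, Hydra:194, Alpha:324, Echo:305, Quasar:1780, Juno:164 → nearest is Mira
Tally — Mira:1, Orion:1, Echo:1, Quasar:2, Juno:1. Quasar captures the most (2).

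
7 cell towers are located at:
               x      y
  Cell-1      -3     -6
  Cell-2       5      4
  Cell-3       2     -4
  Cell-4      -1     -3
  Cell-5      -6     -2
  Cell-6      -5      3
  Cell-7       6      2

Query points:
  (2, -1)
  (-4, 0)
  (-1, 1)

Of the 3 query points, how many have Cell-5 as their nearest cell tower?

(2, -1) — d² to each: Cell-1:50, Cell-2:34, Cell-3:9, Cell-4:13, Cell-5:65, Cell-6:65, Cell-7:25 → nearest is Cell-3
(-4, 0) — d² to each: Cell-1:37, Cell-2:97, Cell-3:52, Cell-4:18, Cell-5:8, Cell-6:10, Cell-7:104 → nearest is Cell-5
(-1, 1) — d² to each: Cell-1:53, Cell-2:45, Cell-3:34, Cell-4:16, Cell-5:34, Cell-6:20, Cell-7:50 → nearest is Cell-4
1 of the 3 points has Cell-5 as nearest.

1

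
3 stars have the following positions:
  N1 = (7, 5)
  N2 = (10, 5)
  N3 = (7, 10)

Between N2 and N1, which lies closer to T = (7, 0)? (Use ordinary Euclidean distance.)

Compare squared distances:
|TN2|² = (7−10)² + (0−5)² = 9 + 25 = 34
|TN1|² = (7−7)² + (0−5)² = 0 + 25 = 25
34 > 25, so N1 is closer.

N1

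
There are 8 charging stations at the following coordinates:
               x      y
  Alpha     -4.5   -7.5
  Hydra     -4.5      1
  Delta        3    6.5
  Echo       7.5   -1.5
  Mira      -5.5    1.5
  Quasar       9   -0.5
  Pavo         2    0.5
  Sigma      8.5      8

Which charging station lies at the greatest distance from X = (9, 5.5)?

Squared Euclidean distances:
d²(X, Alpha) = 182.25 + 169 = 351.25
d²(X, Hydra) = 182.25 + 20.25 = 202.5
d²(X, Delta) = 36 + 1 = 37
d²(X, Echo) = 2.25 + 49 = 51.25
d²(X, Mira) = 210.25 + 16 = 226.25
d²(X, Quasar) = 0 + 36 = 36
d²(X, Pavo) = 49 + 25 = 74
d²(X, Sigma) = 0.25 + 6.25 = 6.5
The largest is to Alpha.

Alpha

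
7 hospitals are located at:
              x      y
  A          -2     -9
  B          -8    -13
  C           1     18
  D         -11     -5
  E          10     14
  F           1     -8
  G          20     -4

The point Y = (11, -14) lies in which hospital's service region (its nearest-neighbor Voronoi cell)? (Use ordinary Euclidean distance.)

F

Compare squared distances (the ordering matches that of the actual distances):
|YA|² = (11−(-2))² + (-14−(-9))² = 169 + 25 = 194
|YB|² = (11−(-8))² + (-14−(-13))² = 361 + 1 = 362
|YC|² = (11−1)² + (-14−18)² = 100 + 1024 = 1124
|YD|² = (11−(-11))² + (-14−(-5))² = 484 + 81 = 565
|YE|² = (11−10)² + (-14−14)² = 1 + 784 = 785
|YF|² = (11−1)² + (-14−(-8))² = 100 + 36 = 136
|YG|² = (11−20)² + (-14−(-4))² = 81 + 100 = 181
The smallest is to F, so Y lies in the Voronoi region of F.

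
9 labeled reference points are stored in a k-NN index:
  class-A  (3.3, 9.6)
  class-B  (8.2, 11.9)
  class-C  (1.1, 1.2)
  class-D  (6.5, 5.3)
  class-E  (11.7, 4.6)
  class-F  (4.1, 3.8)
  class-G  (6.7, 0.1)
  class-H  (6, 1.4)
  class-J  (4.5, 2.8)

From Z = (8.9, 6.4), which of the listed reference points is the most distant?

Since √ is increasing, it suffices to compare squared distances:
d²(Z, class-A) = 31.36 + 10.24 = 41.6
d²(Z, class-B) = 0.49 + 30.25 = 30.74
d²(Z, class-C) = 60.84 + 27.04 = 87.88
d²(Z, class-D) = 5.76 + 1.21 = 6.97
d²(Z, class-E) = 7.84 + 3.24 = 11.08
d²(Z, class-F) = 23.04 + 6.76 = 29.8
d²(Z, class-G) = 4.84 + 39.69 = 44.53
d²(Z, class-H) = 8.41 + 25 = 33.41
d²(Z, class-J) = 19.36 + 12.96 = 32.32
The largest is to class-C.

class-C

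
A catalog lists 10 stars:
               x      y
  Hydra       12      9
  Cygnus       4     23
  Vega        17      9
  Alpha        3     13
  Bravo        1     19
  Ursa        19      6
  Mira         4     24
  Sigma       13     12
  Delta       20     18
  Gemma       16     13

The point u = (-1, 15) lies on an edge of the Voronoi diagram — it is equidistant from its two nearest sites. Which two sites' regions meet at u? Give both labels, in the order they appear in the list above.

Squared distances from u to each site:
d²(u, Hydra) = (-1−12)² + (15−9)² = 169 + 36 = 205
d²(u, Cygnus) = (-1−4)² + (15−23)² = 25 + 64 = 89
d²(u, Vega) = (-1−17)² + (15−9)² = 324 + 36 = 360
d²(u, Alpha) = (-1−3)² + (15−13)² = 16 + 4 = 20
d²(u, Bravo) = (-1−1)² + (15−19)² = 4 + 16 = 20
d²(u, Ursa) = (-1−19)² + (15−6)² = 400 + 81 = 481
d²(u, Mira) = (-1−4)² + (15−24)² = 25 + 81 = 106
d²(u, Sigma) = (-1−13)² + (15−12)² = 196 + 9 = 205
d²(u, Delta) = (-1−20)² + (15−18)² = 441 + 9 = 450
d²(u, Gemma) = (-1−16)² + (15−13)² = 289 + 4 = 293
u is equidistant from Alpha and Bravo (both at squared distance 20), and every other site is strictly farther — so u lies on the Alpha–Bravo Voronoi edge.

Alpha and Bravo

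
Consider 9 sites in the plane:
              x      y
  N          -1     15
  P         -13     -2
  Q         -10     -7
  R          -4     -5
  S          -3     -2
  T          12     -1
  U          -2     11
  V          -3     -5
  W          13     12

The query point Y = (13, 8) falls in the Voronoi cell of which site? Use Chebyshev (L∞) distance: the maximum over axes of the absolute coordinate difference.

d(Y,N) = max(14, 7) = 14
d(Y,P) = max(26, 10) = 26
d(Y,Q) = max(23, 15) = 23
d(Y,R) = max(17, 13) = 17
d(Y,S) = max(16, 10) = 16
d(Y,T) = max(1, 9) = 9
d(Y,U) = max(15, 3) = 15
d(Y,V) = max(16, 13) = 16
d(Y,W) = max(0, 4) = 4
Minimum is at W.

W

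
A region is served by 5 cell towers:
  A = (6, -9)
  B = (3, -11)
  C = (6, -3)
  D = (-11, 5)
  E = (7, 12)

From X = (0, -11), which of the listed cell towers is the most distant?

Compare squared distances (the ordering matches that of the actual distances):
|XA|² = (0−6)² + (-11−(-9))² = 36 + 4 = 40
|XB|² = (0−3)² + (-11−(-11))² = 9 + 0 = 9
|XC|² = (0−6)² + (-11−(-3))² = 36 + 64 = 100
|XD|² = (0−(-11))² + (-11−5)² = 121 + 256 = 377
|XE|² = (0−7)² + (-11−12)² = 49 + 529 = 578
The largest is to E.

E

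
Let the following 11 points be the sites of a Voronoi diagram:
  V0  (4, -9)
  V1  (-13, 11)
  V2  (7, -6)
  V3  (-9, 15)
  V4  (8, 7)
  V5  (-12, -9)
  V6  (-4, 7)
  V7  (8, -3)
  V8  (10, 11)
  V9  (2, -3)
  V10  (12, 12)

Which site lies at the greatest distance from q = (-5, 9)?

Since √ is increasing, it suffices to compare squared distances:
|qV0|² = (-5−4)² + (9−(-9))² = 81 + 324 = 405
|qV1|² = (-5−(-13))² + (9−11)² = 64 + 4 = 68
|qV2|² = (-5−7)² + (9−(-6))² = 144 + 225 = 369
|qV3|² = (-5−(-9))² + (9−15)² = 16 + 36 = 52
|qV4|² = (-5−8)² + (9−7)² = 169 + 4 = 173
|qV5|² = (-5−(-12))² + (9−(-9))² = 49 + 324 = 373
|qV6|² = (-5−(-4))² + (9−7)² = 1 + 4 = 5
|qV7|² = (-5−8)² + (9−(-3))² = 169 + 144 = 313
|qV8|² = (-5−10)² + (9−11)² = 225 + 4 = 229
|qV9|² = (-5−2)² + (9−(-3))² = 49 + 144 = 193
d²(q, V10) = (-5−12)² + (9−12)² = 289 + 9 = 298
The largest is to V0.

V0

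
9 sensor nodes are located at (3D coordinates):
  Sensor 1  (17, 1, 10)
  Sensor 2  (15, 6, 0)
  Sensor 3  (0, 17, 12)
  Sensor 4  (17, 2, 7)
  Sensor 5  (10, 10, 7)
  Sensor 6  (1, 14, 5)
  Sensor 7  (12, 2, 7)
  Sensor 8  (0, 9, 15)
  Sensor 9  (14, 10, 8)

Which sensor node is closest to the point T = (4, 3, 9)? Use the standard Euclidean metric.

Since √ is increasing, it suffices to compare squared distances:
d²(T, Sensor 1) = 169 + 4 + 1 = 174
d²(T, Sensor 2) = 121 + 9 + 81 = 211
d²(T, Sensor 3) = 16 + 196 + 9 = 221
d²(T, Sensor 4) = 169 + 1 + 4 = 174
d²(T, Sensor 5) = 36 + 49 + 4 = 89
d²(T, Sensor 6) = 9 + 121 + 16 = 146
d²(T, Sensor 7) = 64 + 1 + 4 = 69
d²(T, Sensor 8) = 16 + 36 + 36 = 88
d²(T, Sensor 9) = 100 + 49 + 1 = 150
Sensor 7 is nearest.

Sensor 7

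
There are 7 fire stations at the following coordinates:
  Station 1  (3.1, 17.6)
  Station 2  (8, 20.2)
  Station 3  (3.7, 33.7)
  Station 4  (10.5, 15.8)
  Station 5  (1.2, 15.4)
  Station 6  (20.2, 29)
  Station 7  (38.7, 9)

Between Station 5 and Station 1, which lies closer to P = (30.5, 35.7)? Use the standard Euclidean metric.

Station 1

Compare squared distances:
d²(P, Station 5) = (30.5−1.2)² + (35.7−15.4)² = 858.49 + 412.09 = 1270.58
d²(P, Station 1) = (30.5−3.1)² + (35.7−17.6)² = 750.76 + 327.61 = 1078.37
1270.58 > 1078.37, so Station 1 is closer.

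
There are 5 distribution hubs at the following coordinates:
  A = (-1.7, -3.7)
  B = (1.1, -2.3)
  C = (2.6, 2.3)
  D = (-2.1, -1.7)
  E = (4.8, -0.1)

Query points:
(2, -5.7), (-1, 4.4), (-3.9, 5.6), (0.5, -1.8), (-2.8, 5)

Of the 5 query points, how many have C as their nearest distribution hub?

3

(2, -5.7) — d² to each: A:17.69, B:12.37, C:64.36, D:32.81, E:39.2 → nearest is B
(-1, 4.4) — d² to each: A:66.1, B:49.3, C:17.37, D:38.42, E:53.89 → nearest is C
(-3.9, 5.6) — d² to each: A:91.33, B:87.41, C:53.14, D:56.53, E:108.18 → nearest is C
(0.5, -1.8) — d² to each: A:8.45, B:0.61, C:21.22, D:6.77, E:21.38 → nearest is B
(-2.8, 5) — d² to each: A:76.9, B:68.5, C:36.45, D:45.38, E:83.77 → nearest is C
3 of the 5 points have C as nearest.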